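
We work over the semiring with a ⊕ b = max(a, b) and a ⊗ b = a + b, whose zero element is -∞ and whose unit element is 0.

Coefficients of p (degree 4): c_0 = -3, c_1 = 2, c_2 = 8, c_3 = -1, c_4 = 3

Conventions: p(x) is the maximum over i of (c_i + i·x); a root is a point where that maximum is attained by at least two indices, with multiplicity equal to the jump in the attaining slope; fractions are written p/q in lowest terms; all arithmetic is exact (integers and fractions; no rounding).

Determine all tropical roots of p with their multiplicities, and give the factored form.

hull edge (i=0, c=-3) to (i=2, c=8): slope 11/2, span 2
hull edge (i=2, c=8) to (i=4, c=3): slope -5/2, span 2
Factored form: p(x) = 3 ⊗ (x ⊕ (-11/2)) ⊗ (x ⊕ (-11/2)) ⊗ (x ⊕ 5/2) ⊗ (x ⊕ 5/2)
Answer: roots = -11/2 (mult 2), 5/2 (mult 2)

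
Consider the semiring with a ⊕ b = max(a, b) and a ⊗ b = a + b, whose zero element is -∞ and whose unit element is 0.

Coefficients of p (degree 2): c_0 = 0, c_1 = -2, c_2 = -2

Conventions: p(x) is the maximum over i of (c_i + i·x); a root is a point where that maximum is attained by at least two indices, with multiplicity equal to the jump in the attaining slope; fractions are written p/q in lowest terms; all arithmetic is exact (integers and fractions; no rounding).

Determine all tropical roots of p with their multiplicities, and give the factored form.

hull edge (i=0, c=0) to (i=2, c=-2): slope -1, span 2
Factored form: p(x) = -2 ⊗ (x ⊕ 1) ⊗ (x ⊕ 1)
Answer: roots = 1 (mult 2)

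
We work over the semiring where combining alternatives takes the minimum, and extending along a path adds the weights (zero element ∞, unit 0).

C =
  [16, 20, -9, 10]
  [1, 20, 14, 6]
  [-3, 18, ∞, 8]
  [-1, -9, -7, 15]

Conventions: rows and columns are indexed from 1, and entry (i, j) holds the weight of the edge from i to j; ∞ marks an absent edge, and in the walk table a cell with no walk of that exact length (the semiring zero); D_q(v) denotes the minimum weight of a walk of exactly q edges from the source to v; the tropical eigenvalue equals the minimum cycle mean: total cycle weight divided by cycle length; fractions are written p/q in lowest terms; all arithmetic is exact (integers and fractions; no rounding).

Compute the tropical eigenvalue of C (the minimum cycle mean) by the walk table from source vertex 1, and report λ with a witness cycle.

q=0: [0, ∞, ∞, ∞]
q=1: [16, 20, -9, 10]
q=2: [-12, 1, 3, -1]
q=3: [-2, -10, -21, -2]
q=4: [-24, -11, -11, -13]
Optimal cycle mean attained by: cycle 1->3->1, total (-9) + (-3), length 2.
Answer: λ = -6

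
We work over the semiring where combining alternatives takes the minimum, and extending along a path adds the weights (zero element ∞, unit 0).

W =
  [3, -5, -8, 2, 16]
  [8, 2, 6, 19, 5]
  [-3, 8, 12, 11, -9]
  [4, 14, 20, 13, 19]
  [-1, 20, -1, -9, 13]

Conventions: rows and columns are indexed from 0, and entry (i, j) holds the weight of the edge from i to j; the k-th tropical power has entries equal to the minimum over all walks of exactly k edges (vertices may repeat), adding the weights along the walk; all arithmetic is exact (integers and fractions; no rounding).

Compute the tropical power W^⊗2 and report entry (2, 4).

W^⊗2:
  [-11, -3, -5, 3, -17]
  [3, 3, 0, -4, -3]
  [-10, -8, -11, -18, 3]
  [7, -1, -4, 6, 11]
  [-5, -6, -9, 1, -10]
Key observation: the optimum is the walk 2->2->4, with weight 12 + (-9) = 3.
Optimal value attained by: walk 2->2->4.
Answer: (W^⊗2)[2][4] = 3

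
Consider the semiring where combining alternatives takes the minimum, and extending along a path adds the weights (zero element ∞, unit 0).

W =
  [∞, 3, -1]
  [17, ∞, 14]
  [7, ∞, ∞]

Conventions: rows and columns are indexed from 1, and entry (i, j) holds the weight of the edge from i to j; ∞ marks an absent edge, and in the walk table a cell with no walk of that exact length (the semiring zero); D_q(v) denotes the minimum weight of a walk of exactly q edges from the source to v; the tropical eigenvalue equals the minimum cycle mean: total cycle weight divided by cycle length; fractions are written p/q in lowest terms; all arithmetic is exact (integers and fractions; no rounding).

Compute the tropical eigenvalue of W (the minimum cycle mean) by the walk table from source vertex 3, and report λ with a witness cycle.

q=0: [∞, ∞, 0]
q=1: [7, ∞, ∞]
q=2: [∞, 10, 6]
q=3: [13, ∞, 24]
Optimal cycle mean attained by: cycle 1->3->1, total (-1) + 7, length 2.
Answer: λ = 3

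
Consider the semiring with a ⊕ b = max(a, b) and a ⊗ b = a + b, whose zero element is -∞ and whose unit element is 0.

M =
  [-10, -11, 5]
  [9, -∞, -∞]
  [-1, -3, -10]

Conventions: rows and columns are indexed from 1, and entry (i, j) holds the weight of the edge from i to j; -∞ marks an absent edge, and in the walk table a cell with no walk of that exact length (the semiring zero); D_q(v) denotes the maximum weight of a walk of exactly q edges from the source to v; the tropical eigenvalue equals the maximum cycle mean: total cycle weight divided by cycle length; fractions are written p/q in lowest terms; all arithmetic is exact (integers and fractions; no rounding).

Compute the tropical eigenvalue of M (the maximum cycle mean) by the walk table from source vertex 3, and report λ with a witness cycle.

q=0: [-∞, -∞, 0]
q=1: [-1, -3, -10]
q=2: [6, -12, 4]
q=3: [3, 1, 11]
Optimal cycle mean attained by: cycle 1->3->2->1, total 5 + (-3) + 9, length 3.
Answer: λ = 11/3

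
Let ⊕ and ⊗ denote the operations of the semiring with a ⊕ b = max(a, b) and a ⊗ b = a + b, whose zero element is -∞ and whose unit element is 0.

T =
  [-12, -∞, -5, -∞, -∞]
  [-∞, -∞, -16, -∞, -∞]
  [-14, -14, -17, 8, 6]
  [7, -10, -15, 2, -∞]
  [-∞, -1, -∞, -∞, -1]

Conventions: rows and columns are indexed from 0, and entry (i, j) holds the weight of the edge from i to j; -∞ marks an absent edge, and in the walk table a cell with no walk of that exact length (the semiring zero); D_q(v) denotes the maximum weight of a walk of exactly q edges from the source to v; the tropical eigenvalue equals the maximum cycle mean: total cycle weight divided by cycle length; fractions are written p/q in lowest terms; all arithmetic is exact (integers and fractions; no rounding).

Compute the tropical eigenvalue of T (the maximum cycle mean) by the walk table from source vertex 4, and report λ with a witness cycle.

q=0: [-∞, -∞, -∞, -∞, 0]
q=1: [-∞, -1, -∞, -∞, -1]
q=2: [-∞, -2, -17, -∞, -2]
q=3: [-31, -3, -18, -9, -3]
q=4: [-2, -4, -19, -7, -4]
q=5: [0, -5, -7, -5, -5]
Optimal cycle mean attained by: cycle 0->2->3->0, total (-5) + 8 + 7, length 3.
Answer: λ = 10/3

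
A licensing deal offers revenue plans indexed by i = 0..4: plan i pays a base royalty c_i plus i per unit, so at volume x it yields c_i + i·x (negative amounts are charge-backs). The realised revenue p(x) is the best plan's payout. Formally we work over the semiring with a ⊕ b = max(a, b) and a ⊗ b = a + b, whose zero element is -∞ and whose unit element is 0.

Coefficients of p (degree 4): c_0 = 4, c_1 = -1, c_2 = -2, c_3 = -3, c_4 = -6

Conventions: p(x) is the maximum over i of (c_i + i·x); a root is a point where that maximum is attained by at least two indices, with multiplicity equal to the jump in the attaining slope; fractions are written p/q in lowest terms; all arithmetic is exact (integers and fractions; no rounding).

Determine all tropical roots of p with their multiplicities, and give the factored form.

hull edge (i=0, c=4) to (i=3, c=-3): slope -7/3, span 3
hull edge (i=3, c=-3) to (i=4, c=-6): slope -3, span 1
Factored form: p(x) = -6 ⊗ (x ⊕ 7/3) ⊗ (x ⊕ 7/3) ⊗ (x ⊕ 7/3) ⊗ (x ⊕ 3)
Answer: roots = 7/3 (mult 3), 3 (mult 1)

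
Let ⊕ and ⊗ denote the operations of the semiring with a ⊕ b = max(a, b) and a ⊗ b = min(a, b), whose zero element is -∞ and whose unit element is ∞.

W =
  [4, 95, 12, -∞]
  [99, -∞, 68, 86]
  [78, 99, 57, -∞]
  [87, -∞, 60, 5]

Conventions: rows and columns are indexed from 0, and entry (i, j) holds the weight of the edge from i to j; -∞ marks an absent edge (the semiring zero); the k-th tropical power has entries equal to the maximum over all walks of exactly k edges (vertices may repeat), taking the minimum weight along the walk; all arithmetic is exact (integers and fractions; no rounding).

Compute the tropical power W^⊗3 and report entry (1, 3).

W^⊗2:
  [95, 12, 68, 86]
  [86, 95, 60, 5]
  [99, 78, 68, 86]
  [60, 87, 57, 5]
W^⊗3:
  [86, 95, 60, 12]
  [95, 86, 68, 86]
  [86, 95, 68, 78]
  [87, 60, 68, 86]
Key observation: the optimum is the walk 1->0->1->3, with weight 99 min 95 min 86 = 86.
Optimal value attained by: walk 1->0->1->3.
Answer: (W^⊗3)[1][3] = 86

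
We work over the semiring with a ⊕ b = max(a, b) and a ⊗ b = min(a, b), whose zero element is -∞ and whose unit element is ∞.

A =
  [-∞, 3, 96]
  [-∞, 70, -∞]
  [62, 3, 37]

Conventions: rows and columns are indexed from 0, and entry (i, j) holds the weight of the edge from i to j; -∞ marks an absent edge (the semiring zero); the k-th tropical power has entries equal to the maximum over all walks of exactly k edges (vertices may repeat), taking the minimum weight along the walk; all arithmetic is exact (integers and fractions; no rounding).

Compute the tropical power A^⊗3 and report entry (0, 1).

A^⊗2:
  [62, 3, 37]
  [-∞, 70, -∞]
  [37, 3, 62]
A^⊗3:
  [37, 3, 62]
  [-∞, 70, -∞]
  [62, 3, 37]
Key observation: the optimum is the walk 0->1->1->1, with weight 3 min 70 min 70 = 3.
Optimal value attained by: walk 0->1->1->1.
Answer: (A^⊗3)[0][1] = 3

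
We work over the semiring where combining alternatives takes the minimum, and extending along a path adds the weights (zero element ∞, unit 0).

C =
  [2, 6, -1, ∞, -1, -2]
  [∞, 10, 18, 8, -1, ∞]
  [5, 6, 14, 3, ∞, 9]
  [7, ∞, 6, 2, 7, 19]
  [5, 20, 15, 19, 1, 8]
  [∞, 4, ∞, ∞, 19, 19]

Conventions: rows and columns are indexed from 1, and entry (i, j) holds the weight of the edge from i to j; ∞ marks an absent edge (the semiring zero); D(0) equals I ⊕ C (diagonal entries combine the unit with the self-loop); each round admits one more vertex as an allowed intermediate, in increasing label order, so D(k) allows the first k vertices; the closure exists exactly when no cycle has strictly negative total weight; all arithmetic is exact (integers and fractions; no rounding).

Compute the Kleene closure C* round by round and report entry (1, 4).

D(0):
  [0, 6, -1, ∞, -1, -2]
  [∞, 0, 18, 8, -1, ∞]
  [5, 6, 0, 3, ∞, 9]
  [7, ∞, 6, 0, 7, 19]
  [5, 20, 15, 19, 0, 8]
  [∞, 4, ∞, ∞, 19, 0]
D(1):
  [0, 6, -1, ∞, -1, -2]
  [∞, 0, 18, 8, -1, ∞]
  [5, 6, 0, 3, 4, 3]
  [7, 13, 6, 0, 6, 5]
  [5, 11, 4, 19, 0, 3]
  [∞, 4, ∞, ∞, 19, 0]
D(2):
  [0, 6, -1, 14, -1, -2]
  [∞, 0, 18, 8, -1, ∞]
  [5, 6, 0, 3, 4, 3]
  [7, 13, 6, 0, 6, 5]
  [5, 11, 4, 19, 0, 3]
  [∞, 4, 22, 12, 3, 0]
D(3):
  [0, 5, -1, 2, -1, -2]
  [23, 0, 18, 8, -1, 21]
  [5, 6, 0, 3, 4, 3]
  [7, 12, 6, 0, 6, 5]
  [5, 10, 4, 7, 0, 3]
  [27, 4, 22, 12, 3, 0]
D(4):
  [0, 5, -1, 2, -1, -2]
  [15, 0, 14, 8, -1, 13]
  [5, 6, 0, 3, 4, 3]
  [7, 12, 6, 0, 6, 5]
  [5, 10, 4, 7, 0, 3]
  [19, 4, 18, 12, 3, 0]
D(5):
  [0, 5, -1, 2, -1, -2]
  [4, 0, 3, 6, -1, 2]
  [5, 6, 0, 3, 4, 3]
  [7, 12, 6, 0, 6, 5]
  [5, 10, 4, 7, 0, 3]
  [8, 4, 7, 10, 3, 0]
D(6):
  [0, 2, -1, 2, -1, -2]
  [4, 0, 3, 6, -1, 2]
  [5, 6, 0, 3, 4, 3]
  [7, 9, 6, 0, 6, 5]
  [5, 7, 4, 7, 0, 3]
  [8, 4, 7, 10, 3, 0]
Answer: C*[1][4] = 2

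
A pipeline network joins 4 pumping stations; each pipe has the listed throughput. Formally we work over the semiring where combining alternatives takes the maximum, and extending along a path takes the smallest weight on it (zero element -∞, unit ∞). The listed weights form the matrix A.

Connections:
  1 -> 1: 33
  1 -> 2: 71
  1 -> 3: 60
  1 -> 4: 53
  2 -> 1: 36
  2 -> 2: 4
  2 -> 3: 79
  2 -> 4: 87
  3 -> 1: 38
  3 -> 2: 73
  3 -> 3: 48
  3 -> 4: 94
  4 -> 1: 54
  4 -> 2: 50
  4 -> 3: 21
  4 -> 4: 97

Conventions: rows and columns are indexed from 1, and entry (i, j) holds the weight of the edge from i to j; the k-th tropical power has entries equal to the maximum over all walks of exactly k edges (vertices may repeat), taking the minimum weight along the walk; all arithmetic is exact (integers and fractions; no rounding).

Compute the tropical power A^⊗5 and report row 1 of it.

A^⊗2:
  [53, 60, 71, 71]
  [54, 73, 48, 87]
  [54, 50, 73, 94]
  [54, 54, 54, 97]
A^⊗3:
  [54, 71, 60, 71]
  [54, 54, 73, 87]
  [54, 73, 54, 94]
  [54, 54, 54, 97]
A^⊗4:
  [54, 60, 71, 71]
  [54, 73, 54, 87]
  [54, 54, 73, 94]
  [54, 54, 54, 97]
A^⊗5:
  [54, 71, 60, 71]
  [54, 54, 73, 87]
  [54, 73, 54, 94]
  [54, 54, 54, 97]
Answer: row 1 of A^⊗5 = [54, 71, 60, 71]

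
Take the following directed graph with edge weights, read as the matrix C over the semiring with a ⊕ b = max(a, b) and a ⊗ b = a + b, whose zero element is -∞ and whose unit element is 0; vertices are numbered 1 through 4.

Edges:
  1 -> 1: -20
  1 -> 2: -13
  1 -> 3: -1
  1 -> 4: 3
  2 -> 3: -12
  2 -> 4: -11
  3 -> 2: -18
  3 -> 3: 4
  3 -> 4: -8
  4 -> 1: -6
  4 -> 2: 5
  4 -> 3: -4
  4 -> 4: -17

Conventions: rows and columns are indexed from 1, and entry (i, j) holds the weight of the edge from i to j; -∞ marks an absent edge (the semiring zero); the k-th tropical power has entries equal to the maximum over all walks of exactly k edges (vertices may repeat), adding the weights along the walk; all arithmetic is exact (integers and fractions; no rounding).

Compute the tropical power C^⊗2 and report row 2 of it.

C^⊗2:
  [-3, 8, 3, -9]
  [-17, -6, -8, -20]
  [-14, -3, 8, -4]
  [-23, -12, 0, -3]
Answer: row 2 of C^⊗2 = [-17, -6, -8, -20]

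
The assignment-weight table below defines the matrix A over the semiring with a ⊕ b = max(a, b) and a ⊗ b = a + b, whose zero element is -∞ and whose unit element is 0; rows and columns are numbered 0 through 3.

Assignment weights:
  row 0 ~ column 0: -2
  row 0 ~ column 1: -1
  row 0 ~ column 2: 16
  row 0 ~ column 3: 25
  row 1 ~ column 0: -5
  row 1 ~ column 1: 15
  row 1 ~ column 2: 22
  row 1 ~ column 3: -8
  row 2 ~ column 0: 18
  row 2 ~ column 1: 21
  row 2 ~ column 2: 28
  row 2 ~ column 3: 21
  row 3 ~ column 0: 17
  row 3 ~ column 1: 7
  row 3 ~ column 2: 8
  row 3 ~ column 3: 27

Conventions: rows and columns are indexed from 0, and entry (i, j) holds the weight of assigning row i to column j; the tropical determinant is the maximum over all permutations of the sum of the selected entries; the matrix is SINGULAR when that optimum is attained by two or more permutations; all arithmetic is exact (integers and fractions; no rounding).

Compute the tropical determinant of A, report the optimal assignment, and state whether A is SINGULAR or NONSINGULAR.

σ = (0, 1, 2, 3): (-2) + 15 + 28 + 27 = 68
σ = (0, 1, 3, 2): (-2) + 15 + 21 + 8 = 42
σ = (0, 2, 1, 3): (-2) + 22 + 21 + 27 = 68
σ = (0, 2, 3, 1): (-2) + 22 + 21 + 7 = 48
σ = (0, 3, 1, 2): (-2) + (-8) + 21 + 8 = 19
σ = (0, 3, 2, 1): (-2) + (-8) + 28 + 7 = 25
σ = (1, 0, 2, 3): (-1) + (-5) + 28 + 27 = 49
σ = (1, 0, 3, 2): (-1) + (-5) + 21 + 8 = 23
σ = (1, 2, 0, 3): (-1) + 22 + 18 + 27 = 66
σ = (1, 2, 3, 0): (-1) + 22 + 21 + 17 = 59
σ = (1, 3, 0, 2): (-1) + (-8) + 18 + 8 = 17
σ = (1, 3, 2, 0): (-1) + (-8) + 28 + 17 = 36
σ = (2, 0, 1, 3): 16 + (-5) + 21 + 27 = 59
σ = (2, 0, 3, 1): 16 + (-5) + 21 + 7 = 39
σ = (2, 1, 0, 3): 16 + 15 + 18 + 27 = 76
σ = (2, 1, 3, 0): 16 + 15 + 21 + 17 = 69
σ = (2, 3, 0, 1): 16 + (-8) + 18 + 7 = 33
σ = (2, 3, 1, 0): 16 + (-8) + 21 + 17 = 46
σ = (3, 0, 1, 2): 25 + (-5) + 21 + 8 = 49
σ = (3, 0, 2, 1): 25 + (-5) + 28 + 7 = 55
σ = (3, 1, 0, 2): 25 + 15 + 18 + 8 = 66
σ = (3, 1, 2, 0): 25 + 15 + 28 + 17 = 85
σ = (3, 2, 0, 1): 25 + 22 + 18 + 7 = 72
σ = (3, 2, 1, 0): 25 + 22 + 21 + 17 = 85
Optimal value attained by: σ = (3, 1, 2, 0).
Answer: det⊕(A) = 85; verdict: SINGULAR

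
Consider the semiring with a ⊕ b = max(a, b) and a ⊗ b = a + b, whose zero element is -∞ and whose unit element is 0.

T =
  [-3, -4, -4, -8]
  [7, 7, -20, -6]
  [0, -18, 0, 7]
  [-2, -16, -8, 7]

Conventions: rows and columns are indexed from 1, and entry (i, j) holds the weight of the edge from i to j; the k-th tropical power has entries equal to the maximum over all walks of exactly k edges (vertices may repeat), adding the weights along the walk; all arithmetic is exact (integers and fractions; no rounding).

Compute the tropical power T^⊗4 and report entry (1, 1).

T^⊗2:
  [3, 3, -4, 3]
  [14, 14, 3, 1]
  [5, -4, 0, 14]
  [5, -6, -1, 14]
T^⊗3:
  [10, 10, -1, 10]
  [21, 21, 10, 10]
  [12, 3, 6, 21]
  [12, 1, 6, 21]
T^⊗4:
  [17, 17, 6, 17]
  [28, 28, 17, 17]
  [19, 10, 13, 28]
  [19, 8, 13, 28]
Key observation: the optimum is the walk 1->2->2->2->1, with weight (-4) + 7 + 7 + 7 = 17.
Optimal value attained by: walk 1->2->2->2->1.
Answer: (T^⊗4)[1][1] = 17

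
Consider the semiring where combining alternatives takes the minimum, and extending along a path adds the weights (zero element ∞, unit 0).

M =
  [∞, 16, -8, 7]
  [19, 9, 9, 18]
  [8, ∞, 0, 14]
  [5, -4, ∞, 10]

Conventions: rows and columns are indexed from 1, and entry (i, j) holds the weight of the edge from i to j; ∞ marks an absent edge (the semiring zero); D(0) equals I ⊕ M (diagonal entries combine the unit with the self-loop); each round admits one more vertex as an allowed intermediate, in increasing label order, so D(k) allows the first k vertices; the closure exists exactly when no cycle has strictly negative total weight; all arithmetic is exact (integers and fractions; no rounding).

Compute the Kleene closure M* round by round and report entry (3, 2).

D(0):
  [0, 16, -8, 7]
  [19, 0, 9, 18]
  [8, ∞, 0, 14]
  [5, -4, ∞, 0]
D(1):
  [0, 16, -8, 7]
  [19, 0, 9, 18]
  [8, 24, 0, 14]
  [5, -4, -3, 0]
D(2):
  [0, 16, -8, 7]
  [19, 0, 9, 18]
  [8, 24, 0, 14]
  [5, -4, -3, 0]
D(3):
  [0, 16, -8, 6]
  [17, 0, 9, 18]
  [8, 24, 0, 14]
  [5, -4, -3, 0]
D(4):
  [0, 2, -8, 6]
  [17, 0, 9, 18]
  [8, 10, 0, 14]
  [5, -4, -3, 0]
Answer: M*[3][2] = 10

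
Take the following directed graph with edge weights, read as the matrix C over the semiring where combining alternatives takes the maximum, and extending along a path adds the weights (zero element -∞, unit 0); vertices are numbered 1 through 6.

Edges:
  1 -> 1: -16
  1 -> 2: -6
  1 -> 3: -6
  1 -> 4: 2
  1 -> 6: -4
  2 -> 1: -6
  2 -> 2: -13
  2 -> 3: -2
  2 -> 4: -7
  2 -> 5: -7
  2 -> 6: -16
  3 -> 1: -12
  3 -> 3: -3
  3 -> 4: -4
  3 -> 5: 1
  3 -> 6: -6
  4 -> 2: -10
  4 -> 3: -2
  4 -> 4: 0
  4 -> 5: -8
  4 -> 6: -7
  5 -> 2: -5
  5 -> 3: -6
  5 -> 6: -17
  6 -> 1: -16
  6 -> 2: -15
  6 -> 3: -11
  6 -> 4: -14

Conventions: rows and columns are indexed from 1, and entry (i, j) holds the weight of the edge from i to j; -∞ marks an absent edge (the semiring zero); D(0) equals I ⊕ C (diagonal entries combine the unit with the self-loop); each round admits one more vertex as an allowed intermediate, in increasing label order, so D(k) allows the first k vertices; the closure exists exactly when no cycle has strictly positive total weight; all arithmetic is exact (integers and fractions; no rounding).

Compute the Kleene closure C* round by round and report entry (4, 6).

D(0):
  [0, -6, -6, 2, -∞, -4]
  [-6, 0, -2, -7, -7, -16]
  [-12, -∞, 0, -4, 1, -6]
  [-∞, -10, -2, 0, -8, -7]
  [-∞, -5, -6, -∞, 0, -17]
  [-16, -15, -11, -14, -∞, 0]
D(1):
  [0, -6, -6, 2, -∞, -4]
  [-6, 0, -2, -4, -7, -10]
  [-12, -18, 0, -4, 1, -6]
  [-∞, -10, -2, 0, -8, -7]
  [-∞, -5, -6, -∞, 0, -17]
  [-16, -15, -11, -14, -∞, 0]
D(2):
  [0, -6, -6, 2, -13, -4]
  [-6, 0, -2, -4, -7, -10]
  [-12, -18, 0, -4, 1, -6]
  [-16, -10, -2, 0, -8, -7]
  [-11, -5, -6, -9, 0, -15]
  [-16, -15, -11, -14, -22, 0]
D(3):
  [0, -6, -6, 2, -5, -4]
  [-6, 0, -2, -4, -1, -8]
  [-12, -18, 0, -4, 1, -6]
  [-14, -10, -2, 0, -1, -7]
  [-11, -5, -6, -9, 0, -12]
  [-16, -15, -11, -14, -10, 0]
D(4):
  [0, -6, 0, 2, 1, -4]
  [-6, 0, -2, -4, -1, -8]
  [-12, -14, 0, -4, 1, -6]
  [-14, -10, -2, 0, -1, -7]
  [-11, -5, -6, -9, 0, -12]
  [-16, -15, -11, -14, -10, 0]
D(5):
  [0, -4, 0, 2, 1, -4]
  [-6, 0, -2, -4, -1, -8]
  [-10, -4, 0, -4, 1, -6]
  [-12, -6, -2, 0, -1, -7]
  [-11, -5, -6, -9, 0, -12]
  [-16, -15, -11, -14, -10, 0]
D(6):
  [0, -4, 0, 2, 1, -4]
  [-6, 0, -2, -4, -1, -8]
  [-10, -4, 0, -4, 1, -6]
  [-12, -6, -2, 0, -1, -7]
  [-11, -5, -6, -9, 0, -12]
  [-16, -15, -11, -14, -10, 0]
Answer: C*[4][6] = -7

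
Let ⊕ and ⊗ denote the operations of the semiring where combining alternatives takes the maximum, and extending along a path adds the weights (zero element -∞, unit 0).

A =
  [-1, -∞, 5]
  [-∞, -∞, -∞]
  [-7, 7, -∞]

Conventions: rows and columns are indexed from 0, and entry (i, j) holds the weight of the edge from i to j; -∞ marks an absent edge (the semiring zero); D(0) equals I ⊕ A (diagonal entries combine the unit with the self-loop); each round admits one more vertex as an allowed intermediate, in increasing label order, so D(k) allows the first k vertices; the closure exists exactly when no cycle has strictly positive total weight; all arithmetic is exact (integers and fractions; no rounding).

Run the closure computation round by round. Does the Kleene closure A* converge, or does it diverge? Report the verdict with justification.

D(0):
  [0, -∞, 5]
  [-∞, 0, -∞]
  [-7, 7, 0]
D(1):
  [0, -∞, 5]
  [-∞, 0, -∞]
  [-7, 7, 0]
D(2):
  [0, -∞, 5]
  [-∞, 0, -∞]
  [-7, 7, 0]
D(3):
  [0, 12, 5]
  [-∞, 0, -∞]
  [-7, 7, 0]
Key observation: every diagonal entry stays at the unit through all rounds, so no improving cycle exists.
Answer: CONVERGES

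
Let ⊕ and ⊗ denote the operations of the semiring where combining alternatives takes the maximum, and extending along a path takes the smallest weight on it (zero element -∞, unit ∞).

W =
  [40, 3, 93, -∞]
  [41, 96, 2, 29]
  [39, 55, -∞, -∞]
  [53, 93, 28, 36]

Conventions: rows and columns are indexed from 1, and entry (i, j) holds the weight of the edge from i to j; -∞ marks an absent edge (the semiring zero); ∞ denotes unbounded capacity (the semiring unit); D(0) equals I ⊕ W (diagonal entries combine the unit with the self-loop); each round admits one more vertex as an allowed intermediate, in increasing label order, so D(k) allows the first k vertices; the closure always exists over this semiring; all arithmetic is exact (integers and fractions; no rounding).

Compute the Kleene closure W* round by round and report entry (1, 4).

D(0):
  [∞, 3, 93, -∞]
  [41, ∞, 2, 29]
  [39, 55, ∞, -∞]
  [53, 93, 28, ∞]
D(1):
  [∞, 3, 93, -∞]
  [41, ∞, 41, 29]
  [39, 55, ∞, -∞]
  [53, 93, 53, ∞]
D(2):
  [∞, 3, 93, 3]
  [41, ∞, 41, 29]
  [41, 55, ∞, 29]
  [53, 93, 53, ∞]
D(3):
  [∞, 55, 93, 29]
  [41, ∞, 41, 29]
  [41, 55, ∞, 29]
  [53, 93, 53, ∞]
D(4):
  [∞, 55, 93, 29]
  [41, ∞, 41, 29]
  [41, 55, ∞, 29]
  [53, 93, 53, ∞]
Answer: W*[1][4] = 29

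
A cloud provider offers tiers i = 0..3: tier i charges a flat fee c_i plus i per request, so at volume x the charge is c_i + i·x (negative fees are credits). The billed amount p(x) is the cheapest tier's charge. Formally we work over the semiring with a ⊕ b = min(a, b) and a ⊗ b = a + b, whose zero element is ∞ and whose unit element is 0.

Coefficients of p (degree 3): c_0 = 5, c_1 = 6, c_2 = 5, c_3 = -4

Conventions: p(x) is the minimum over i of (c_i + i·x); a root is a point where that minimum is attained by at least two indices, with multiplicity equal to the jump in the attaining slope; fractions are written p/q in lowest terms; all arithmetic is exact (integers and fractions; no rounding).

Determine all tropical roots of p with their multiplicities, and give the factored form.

hull edge (i=0, c=5) to (i=3, c=-4): slope -3, span 3
Factored form: p(x) = -4 ⊗ (x ⊕ 3) ⊗ (x ⊕ 3) ⊗ (x ⊕ 3)
Answer: roots = 3 (mult 3)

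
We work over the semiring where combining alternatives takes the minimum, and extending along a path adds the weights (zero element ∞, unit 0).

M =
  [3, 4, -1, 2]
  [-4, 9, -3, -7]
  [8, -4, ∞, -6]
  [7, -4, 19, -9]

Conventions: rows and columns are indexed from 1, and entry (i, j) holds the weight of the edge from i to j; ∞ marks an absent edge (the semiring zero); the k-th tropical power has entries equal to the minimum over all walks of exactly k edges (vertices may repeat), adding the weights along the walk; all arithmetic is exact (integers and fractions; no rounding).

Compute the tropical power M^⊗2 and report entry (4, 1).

M^⊗2:
  [0, -5, 1, -7]
  [-1, -11, -5, -16]
  [-8, -10, -7, -15]
  [-8, -13, -7, -18]
Key observation: the optimum is the walk 4->2->1, with weight (-4) + (-4) = -8.
Optimal value attained by: walk 4->2->1.
Answer: (M^⊗2)[4][1] = -8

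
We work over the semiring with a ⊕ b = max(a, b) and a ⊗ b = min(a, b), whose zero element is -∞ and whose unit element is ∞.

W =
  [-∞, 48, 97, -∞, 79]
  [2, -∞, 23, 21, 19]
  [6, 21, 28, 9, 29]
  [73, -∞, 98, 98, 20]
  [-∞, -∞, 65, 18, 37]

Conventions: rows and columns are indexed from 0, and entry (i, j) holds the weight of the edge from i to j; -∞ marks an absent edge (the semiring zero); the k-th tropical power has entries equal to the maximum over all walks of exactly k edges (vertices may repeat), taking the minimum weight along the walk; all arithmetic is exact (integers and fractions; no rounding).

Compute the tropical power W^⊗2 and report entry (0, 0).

W^⊗2:
  [6, 21, 65, 21, 37]
  [21, 21, 23, 21, 23]
  [9, 21, 29, 21, 29]
  [73, 48, 98, 98, 73]
  [18, 21, 37, 18, 37]
Key observation: the optimum is the walk 0->2->0, with weight 97 min 6 = 6.
Optimal value attained by: walk 0->2->0.
Answer: (W^⊗2)[0][0] = 6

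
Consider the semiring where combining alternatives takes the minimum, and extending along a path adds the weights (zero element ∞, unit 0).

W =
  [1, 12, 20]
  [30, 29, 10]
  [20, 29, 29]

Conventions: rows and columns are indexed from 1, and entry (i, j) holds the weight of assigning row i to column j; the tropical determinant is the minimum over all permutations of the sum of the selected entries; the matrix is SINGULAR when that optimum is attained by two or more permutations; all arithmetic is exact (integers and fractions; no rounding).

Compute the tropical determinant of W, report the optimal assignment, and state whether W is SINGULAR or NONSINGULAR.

σ = (1, 2, 3): 1 + 29 + 29 = 59
σ = (1, 3, 2): 1 + 10 + 29 = 40
σ = (2, 1, 3): 12 + 30 + 29 = 71
σ = (2, 3, 1): 12 + 10 + 20 = 42
σ = (3, 1, 2): 20 + 30 + 29 = 79
σ = (3, 2, 1): 20 + 29 + 20 = 69
Optimal value attained by: σ = (1, 3, 2).
Answer: det⊕(W) = 40; verdict: NONSINGULAR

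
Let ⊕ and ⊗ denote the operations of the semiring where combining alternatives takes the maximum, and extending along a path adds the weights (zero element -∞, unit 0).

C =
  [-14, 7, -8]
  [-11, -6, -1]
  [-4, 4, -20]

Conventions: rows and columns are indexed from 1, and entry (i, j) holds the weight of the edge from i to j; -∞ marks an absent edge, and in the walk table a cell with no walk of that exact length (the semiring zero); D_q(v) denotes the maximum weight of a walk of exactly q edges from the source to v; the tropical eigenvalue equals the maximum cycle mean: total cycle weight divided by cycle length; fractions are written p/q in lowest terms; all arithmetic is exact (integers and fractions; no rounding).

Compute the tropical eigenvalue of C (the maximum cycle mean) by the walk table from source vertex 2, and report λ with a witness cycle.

q=0: [-∞, 0, -∞]
q=1: [-11, -6, -1]
q=2: [-5, 3, -7]
q=3: [-8, 2, 2]
Optimal cycle mean attained by: cycle 2->3->2, total (-1) + 4, length 2.
Answer: λ = 3/2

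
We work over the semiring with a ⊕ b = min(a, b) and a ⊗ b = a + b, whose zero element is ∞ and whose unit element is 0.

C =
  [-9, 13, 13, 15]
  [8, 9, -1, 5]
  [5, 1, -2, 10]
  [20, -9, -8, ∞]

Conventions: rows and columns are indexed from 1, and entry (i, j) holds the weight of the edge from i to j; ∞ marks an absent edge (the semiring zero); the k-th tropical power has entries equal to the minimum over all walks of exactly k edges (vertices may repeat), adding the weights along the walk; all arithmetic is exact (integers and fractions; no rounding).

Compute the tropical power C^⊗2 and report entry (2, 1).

C^⊗2:
  [-18, 4, 4, 6]
  [-1, -4, -3, 9]
  [-4, -1, -4, 6]
  [-3, -7, -10, -4]
Key observation: the optimum is the walk 2->1->1, with weight 8 + (-9) = -1.
Optimal value attained by: walk 2->1->1.
Answer: (C^⊗2)[2][1] = -1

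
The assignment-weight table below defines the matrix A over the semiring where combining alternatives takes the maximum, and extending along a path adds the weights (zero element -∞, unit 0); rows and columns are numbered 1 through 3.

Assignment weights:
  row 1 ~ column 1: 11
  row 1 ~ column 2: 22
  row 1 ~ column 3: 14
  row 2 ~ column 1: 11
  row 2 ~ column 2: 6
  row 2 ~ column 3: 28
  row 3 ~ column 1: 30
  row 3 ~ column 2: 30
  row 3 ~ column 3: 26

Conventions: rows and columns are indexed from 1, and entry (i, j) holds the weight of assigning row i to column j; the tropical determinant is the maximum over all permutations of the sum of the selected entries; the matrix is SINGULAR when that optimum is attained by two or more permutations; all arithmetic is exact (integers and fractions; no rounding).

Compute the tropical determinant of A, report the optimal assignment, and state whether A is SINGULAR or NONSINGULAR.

σ = (1, 2, 3): 11 + 6 + 26 = 43
σ = (1, 3, 2): 11 + 28 + 30 = 69
σ = (2, 1, 3): 22 + 11 + 26 = 59
σ = (2, 3, 1): 22 + 28 + 30 = 80
σ = (3, 1, 2): 14 + 11 + 30 = 55
σ = (3, 2, 1): 14 + 6 + 30 = 50
Optimal value attained by: σ = (2, 3, 1).
Answer: det⊕(A) = 80; verdict: NONSINGULAR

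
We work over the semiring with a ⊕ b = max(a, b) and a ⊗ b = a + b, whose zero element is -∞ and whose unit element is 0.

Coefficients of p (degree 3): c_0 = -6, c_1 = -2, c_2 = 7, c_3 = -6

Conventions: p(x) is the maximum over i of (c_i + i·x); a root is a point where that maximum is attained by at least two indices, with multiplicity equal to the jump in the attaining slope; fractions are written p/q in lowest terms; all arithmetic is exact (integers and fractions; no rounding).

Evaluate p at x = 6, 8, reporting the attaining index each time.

p(6) = max(-6+0·6=-6, -2+1·6=4, 7+2·6=19, -6+3·6=12) = 19 (attained by i=2)
p(8) = max(-6+0·8=-6, -2+1·8=6, 7+2·8=23, -6+3·8=18) = 23 (attained by i=2)
Answer: p(6) = 19; p(8) = 23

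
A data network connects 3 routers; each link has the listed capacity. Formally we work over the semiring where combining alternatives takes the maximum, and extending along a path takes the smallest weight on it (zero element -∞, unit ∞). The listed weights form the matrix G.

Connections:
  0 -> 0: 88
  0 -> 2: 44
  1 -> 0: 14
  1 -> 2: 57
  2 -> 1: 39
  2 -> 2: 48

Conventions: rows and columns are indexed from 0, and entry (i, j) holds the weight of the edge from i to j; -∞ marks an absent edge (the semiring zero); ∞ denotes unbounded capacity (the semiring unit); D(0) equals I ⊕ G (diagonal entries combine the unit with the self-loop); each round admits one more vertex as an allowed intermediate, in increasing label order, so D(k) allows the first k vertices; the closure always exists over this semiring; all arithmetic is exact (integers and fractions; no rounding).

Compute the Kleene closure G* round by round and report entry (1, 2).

D(0):
  [∞, -∞, 44]
  [14, ∞, 57]
  [-∞, 39, ∞]
D(1):
  [∞, -∞, 44]
  [14, ∞, 57]
  [-∞, 39, ∞]
D(2):
  [∞, -∞, 44]
  [14, ∞, 57]
  [14, 39, ∞]
D(3):
  [∞, 39, 44]
  [14, ∞, 57]
  [14, 39, ∞]
Answer: G*[1][2] = 57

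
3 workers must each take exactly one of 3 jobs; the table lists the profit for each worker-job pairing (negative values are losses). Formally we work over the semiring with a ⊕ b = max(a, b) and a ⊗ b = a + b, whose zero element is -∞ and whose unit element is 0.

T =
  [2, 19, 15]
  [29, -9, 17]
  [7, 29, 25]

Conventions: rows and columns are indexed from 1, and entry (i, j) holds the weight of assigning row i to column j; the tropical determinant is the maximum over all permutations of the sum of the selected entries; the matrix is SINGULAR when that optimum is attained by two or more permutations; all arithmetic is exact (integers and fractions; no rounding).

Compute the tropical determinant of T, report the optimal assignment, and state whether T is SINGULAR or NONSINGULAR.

σ = (1, 2, 3): 2 + (-9) + 25 = 18
σ = (1, 3, 2): 2 + 17 + 29 = 48
σ = (2, 1, 3): 19 + 29 + 25 = 73
σ = (2, 3, 1): 19 + 17 + 7 = 43
σ = (3, 1, 2): 15 + 29 + 29 = 73
σ = (3, 2, 1): 15 + (-9) + 7 = 13
Optimal value attained by: σ = (2, 1, 3).
Answer: det⊕(T) = 73; verdict: SINGULAR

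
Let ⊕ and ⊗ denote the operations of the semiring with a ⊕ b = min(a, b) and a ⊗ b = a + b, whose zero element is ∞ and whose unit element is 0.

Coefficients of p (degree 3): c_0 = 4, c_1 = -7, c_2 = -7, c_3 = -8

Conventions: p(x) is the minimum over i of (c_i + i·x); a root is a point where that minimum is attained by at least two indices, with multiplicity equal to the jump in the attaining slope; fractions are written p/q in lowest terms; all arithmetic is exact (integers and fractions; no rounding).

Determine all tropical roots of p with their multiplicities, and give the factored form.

hull edge (i=0, c=4) to (i=1, c=-7): slope -11, span 1
hull edge (i=1, c=-7) to (i=3, c=-8): slope -1/2, span 2
Factored form: p(x) = -8 ⊗ (x ⊕ 1/2) ⊗ (x ⊕ 1/2) ⊗ (x ⊕ 11)
Answer: roots = 1/2 (mult 2), 11 (mult 1)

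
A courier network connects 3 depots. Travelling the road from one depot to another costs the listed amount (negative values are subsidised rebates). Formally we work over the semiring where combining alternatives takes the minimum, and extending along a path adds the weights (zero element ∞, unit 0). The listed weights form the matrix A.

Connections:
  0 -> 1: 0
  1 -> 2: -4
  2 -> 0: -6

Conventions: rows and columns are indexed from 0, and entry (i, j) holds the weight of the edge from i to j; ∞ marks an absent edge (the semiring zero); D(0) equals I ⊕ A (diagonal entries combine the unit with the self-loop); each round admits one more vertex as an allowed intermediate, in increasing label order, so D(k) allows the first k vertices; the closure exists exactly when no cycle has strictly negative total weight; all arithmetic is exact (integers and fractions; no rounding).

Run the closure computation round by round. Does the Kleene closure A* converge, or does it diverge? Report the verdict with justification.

D(0):
  [0, 0, ∞]
  [∞, 0, -4]
  [-6, ∞, 0]
D(1):
  [0, 0, ∞]
  [∞, 0, -4]
  [-6, -6, 0]
Detection: at round 2, diagonal entry (2, 2) turns strictly negative.
Key observation: the cycle 2->0->1->2 has total weight (-6) + 0 + (-4), which is strictly negative.
Answer: DIVERGES — negative cycle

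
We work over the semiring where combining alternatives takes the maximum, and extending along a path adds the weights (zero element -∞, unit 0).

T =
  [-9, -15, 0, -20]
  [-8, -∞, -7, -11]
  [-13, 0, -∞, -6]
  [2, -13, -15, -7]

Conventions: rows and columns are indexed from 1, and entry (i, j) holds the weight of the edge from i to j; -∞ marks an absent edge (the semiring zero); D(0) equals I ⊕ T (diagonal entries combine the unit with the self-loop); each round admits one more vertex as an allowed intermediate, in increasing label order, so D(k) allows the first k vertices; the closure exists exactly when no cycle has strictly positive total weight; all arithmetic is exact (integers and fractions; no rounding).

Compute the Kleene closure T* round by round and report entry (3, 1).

D(0):
  [0, -15, 0, -20]
  [-8, 0, -7, -11]
  [-13, 0, 0, -6]
  [2, -13, -15, 0]
D(1):
  [0, -15, 0, -20]
  [-8, 0, -7, -11]
  [-13, 0, 0, -6]
  [2, -13, 2, 0]
D(2):
  [0, -15, 0, -20]
  [-8, 0, -7, -11]
  [-8, 0, 0, -6]
  [2, -13, 2, 0]
D(3):
  [0, 0, 0, -6]
  [-8, 0, -7, -11]
  [-8, 0, 0, -6]
  [2, 2, 2, 0]
D(4):
  [0, 0, 0, -6]
  [-8, 0, -7, -11]
  [-4, 0, 0, -6]
  [2, 2, 2, 0]
Answer: T*[3][1] = -4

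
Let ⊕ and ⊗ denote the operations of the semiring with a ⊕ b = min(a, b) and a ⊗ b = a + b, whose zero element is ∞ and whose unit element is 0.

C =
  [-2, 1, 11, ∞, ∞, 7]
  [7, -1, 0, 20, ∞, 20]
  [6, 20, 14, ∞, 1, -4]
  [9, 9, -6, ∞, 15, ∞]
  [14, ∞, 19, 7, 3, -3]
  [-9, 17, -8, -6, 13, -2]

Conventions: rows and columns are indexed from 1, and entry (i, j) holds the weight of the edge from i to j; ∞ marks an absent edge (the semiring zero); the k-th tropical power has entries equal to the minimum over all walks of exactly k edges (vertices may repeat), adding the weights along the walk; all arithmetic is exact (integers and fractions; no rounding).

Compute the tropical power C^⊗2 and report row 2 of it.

C^⊗2:
  [-4, -1, -1, 1, 12, 5]
  [5, -2, -1, 14, 1, -4]
  [-13, 7, -12, -10, 4, -6]
  [0, 8, 8, 22, -5, -10]
  [-12, 14, -11, -9, 6, -5]
  [-11, -8, -12, -8, -7, -12]
Answer: row 2 of C^⊗2 = [5, -2, -1, 14, 1, -4]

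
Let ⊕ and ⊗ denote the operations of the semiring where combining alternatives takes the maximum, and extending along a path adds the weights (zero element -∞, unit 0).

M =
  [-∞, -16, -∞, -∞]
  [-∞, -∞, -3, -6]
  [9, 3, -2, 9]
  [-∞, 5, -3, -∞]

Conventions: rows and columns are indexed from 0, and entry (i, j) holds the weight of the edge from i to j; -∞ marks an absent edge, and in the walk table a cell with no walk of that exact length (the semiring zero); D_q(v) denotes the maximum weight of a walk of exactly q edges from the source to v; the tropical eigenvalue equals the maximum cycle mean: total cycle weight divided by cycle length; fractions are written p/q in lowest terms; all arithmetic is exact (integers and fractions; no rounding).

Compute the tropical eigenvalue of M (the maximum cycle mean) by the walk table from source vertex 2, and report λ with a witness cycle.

q=0: [-∞, -∞, 0, -∞]
q=1: [9, 3, -2, 9]
q=2: [7, 14, 6, 7]
q=3: [15, 12, 11, 15]
q=4: [20, 20, 12, 20]
Optimal cycle mean attained by: cycle 1->2->3->1, total (-3) + 9 + 5, length 3.
Answer: λ = 11/3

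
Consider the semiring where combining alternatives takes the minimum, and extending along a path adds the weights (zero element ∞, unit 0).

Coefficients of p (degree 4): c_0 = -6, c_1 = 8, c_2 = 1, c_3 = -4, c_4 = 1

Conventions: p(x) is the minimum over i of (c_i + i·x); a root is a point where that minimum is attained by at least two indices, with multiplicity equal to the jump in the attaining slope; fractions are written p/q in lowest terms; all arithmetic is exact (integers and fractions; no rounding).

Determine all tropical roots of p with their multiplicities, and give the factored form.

hull edge (i=0, c=-6) to (i=3, c=-4): slope 2/3, span 3
hull edge (i=3, c=-4) to (i=4, c=1): slope 5, span 1
Factored form: p(x) = 1 ⊗ (x ⊕ (-5)) ⊗ (x ⊕ (-2/3)) ⊗ (x ⊕ (-2/3)) ⊗ (x ⊕ (-2/3))
Answer: roots = -5 (mult 1), -2/3 (mult 3)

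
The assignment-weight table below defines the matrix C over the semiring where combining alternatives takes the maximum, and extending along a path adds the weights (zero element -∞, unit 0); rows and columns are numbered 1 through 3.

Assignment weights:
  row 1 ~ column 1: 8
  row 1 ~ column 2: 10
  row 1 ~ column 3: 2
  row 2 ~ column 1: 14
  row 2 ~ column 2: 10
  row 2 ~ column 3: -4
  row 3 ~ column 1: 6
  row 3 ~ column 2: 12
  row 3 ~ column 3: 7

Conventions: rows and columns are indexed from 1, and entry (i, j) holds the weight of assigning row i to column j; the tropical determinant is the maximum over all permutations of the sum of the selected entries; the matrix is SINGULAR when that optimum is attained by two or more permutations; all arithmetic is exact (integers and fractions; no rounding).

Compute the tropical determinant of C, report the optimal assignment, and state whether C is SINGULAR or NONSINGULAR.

σ = (1, 2, 3): 8 + 10 + 7 = 25
σ = (1, 3, 2): 8 + (-4) + 12 = 16
σ = (2, 1, 3): 10 + 14 + 7 = 31
σ = (2, 3, 1): 10 + (-4) + 6 = 12
σ = (3, 1, 2): 2 + 14 + 12 = 28
σ = (3, 2, 1): 2 + 10 + 6 = 18
Optimal value attained by: σ = (2, 1, 3).
Answer: det⊕(C) = 31; verdict: NONSINGULAR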